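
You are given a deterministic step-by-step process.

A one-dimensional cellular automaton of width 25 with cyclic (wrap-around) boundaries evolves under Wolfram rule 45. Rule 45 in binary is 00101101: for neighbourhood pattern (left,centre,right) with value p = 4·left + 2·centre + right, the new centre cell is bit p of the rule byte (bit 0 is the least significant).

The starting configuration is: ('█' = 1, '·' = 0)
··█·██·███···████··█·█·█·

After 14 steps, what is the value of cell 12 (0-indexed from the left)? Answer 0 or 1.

[0] ··█·██·███···████··█·█·█·
[1] █·███·██···█·█·····█████·
[2] ███··██··█·███·███·█····█
[3] ·····█···███··██··██·██·█
[4] ·███·█·█·█····█···█·██·██
[5] ██··██████·██·█·█·███·██·
[6] █···█·····██·██████··██·█
[7] ··█·█·███·█·██·······█·██
[8] ··█████··████··█████·███·
[9] █·█······█·····█····██···
[10] ███·████·█·███·█·██·█··█·
[11] █··██···████··████·██··██
[12] ···█··█·█·····█···██···█·
[13] ██·█··███·███·█·█·█··█·█·
[14] █·██··█··██··██████··████

0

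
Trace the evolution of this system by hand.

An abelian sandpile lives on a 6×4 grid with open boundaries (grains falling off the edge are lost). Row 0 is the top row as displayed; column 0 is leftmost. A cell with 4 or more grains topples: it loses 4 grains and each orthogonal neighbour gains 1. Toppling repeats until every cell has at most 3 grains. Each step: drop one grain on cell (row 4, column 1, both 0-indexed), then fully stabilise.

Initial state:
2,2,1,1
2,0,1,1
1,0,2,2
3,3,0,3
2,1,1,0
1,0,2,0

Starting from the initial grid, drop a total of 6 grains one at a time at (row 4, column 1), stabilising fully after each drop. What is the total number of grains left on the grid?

35

t=0: 2,2,1,1
2,0,1,1
1,0,2,2
3,3,0,3
2,1,1,0
1,0,2,0
t=1: 2,2,1,1
2,0,1,1
1,0,2,2
3,3,0,3
2,2,1,0
1,0,2,0
t=2: 2,2,1,1
2,0,1,1
1,0,2,2
3,3,0,3
2,3,1,0
1,0,2,0
t=3: 2,2,1,1
2,0,1,1
2,1,2,2
1,1,1,3
0,2,2,0
2,1,2,0
t=4: 2,2,1,1
2,0,1,1
2,1,2,2
1,1,1,3
0,3,2,0
2,1,2,0
t=5: 2,2,1,1
2,0,1,1
2,1,2,2
1,2,1,3
1,0,3,0
2,2,2,0
t=6: 2,2,1,1
2,0,1,1
2,1,2,2
1,2,1,3
1,1,3,0
2,2,2,0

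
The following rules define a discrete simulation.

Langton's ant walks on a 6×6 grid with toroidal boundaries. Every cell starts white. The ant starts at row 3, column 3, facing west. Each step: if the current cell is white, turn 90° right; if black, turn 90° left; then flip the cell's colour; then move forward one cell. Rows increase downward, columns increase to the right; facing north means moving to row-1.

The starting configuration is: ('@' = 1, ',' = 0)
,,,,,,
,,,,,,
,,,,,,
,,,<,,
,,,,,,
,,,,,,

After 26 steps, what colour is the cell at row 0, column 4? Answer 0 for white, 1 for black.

1

k=0  ,,,,,,
,,,,,,
,,,,,,
,,,<,,
,,,,,,
,,,,,,
k=1  ,,,,,,
,,,,,,
,,,^,,
,,,@,,
,,,,,,
,,,,,,
k=2  ,,,,,,
,,,,,,
,,,@>,
,,,@,,
,,,,,,
,,,,,,
k=3  ,,,,,,
,,,,,,
,,,@@,
,,,@v,
,,,,,,
,,,,,,
k=4  ,,,,,,
,,,,,,
,,,@@,
,,,<@,
,,,,,,
,,,,,,
k=5  ,,,,,,
,,,,,,
,,,@@,
,,,,@,
,,,v,,
,,,,,,
k=6  ,,,,,,
,,,,,,
,,,@@,
,,,,@,
,,<@,,
,,,,,,
k=7  ,,,,,,
,,,,,,
,,,@@,
,,^,@,
,,@@,,
,,,,,,
k=8  ,,,,,,
,,,,,,
,,,@@,
,,@>@,
,,@@,,
,,,,,,
k=9  ,,,,,,
,,,,,,
,,,@@,
,,@@@,
,,@v,,
,,,,,,
k=10  ,,,,,,
,,,,,,
,,,@@,
,,@@@,
,,@,>,
,,,,,,
k=11  ,,,,,,
,,,,,,
,,,@@,
,,@@@,
,,@,@,
,,,,v,
k=12  ,,,,,,
,,,,,,
,,,@@,
,,@@@,
,,@,@,
,,,<@,
k=13  ,,,,,,
,,,,,,
,,,@@,
,,@@@,
,,@^@,
,,,@@,
k=14  ,,,,,,
,,,,,,
,,,@@,
,,@@@,
,,@@>,
,,,@@,
k=15  ,,,,,,
,,,,,,
,,,@@,
,,@@^,
,,@@,,
,,,@@,
k=16  ,,,,,,
,,,,,,
,,,@@,
,,@<,,
,,@@,,
,,,@@,
k=17  ,,,,,,
,,,,,,
,,,@@,
,,@,,,
,,@v,,
,,,@@,
k=18  ,,,,,,
,,,,,,
,,,@@,
,,@,,,
,,@,>,
,,,@@,
k=19  ,,,,,,
,,,,,,
,,,@@,
,,@,,,
,,@,@,
,,,@v,
k=20  ,,,,,,
,,,,,,
,,,@@,
,,@,,,
,,@,@,
,,,@,>
k=21  ,,,,,v
,,,,,,
,,,@@,
,,@,,,
,,@,@,
,,,@,@
k=22  ,,,,<@
,,,,,,
,,,@@,
,,@,,,
,,@,@,
,,,@,@
k=23  ,,,,@@
,,,,,,
,,,@@,
,,@,,,
,,@,@,
,,,@^@
k=24  ,,,,@@
,,,,,,
,,,@@,
,,@,,,
,,@,@,
,,,@@>
k=25  ,,,,@@
,,,,,,
,,,@@,
,,@,,,
,,@,@^
,,,@@,
k=26  ,,,,@@
,,,,,,
,,,@@,
,,@,,,
>,@,@@
,,,@@,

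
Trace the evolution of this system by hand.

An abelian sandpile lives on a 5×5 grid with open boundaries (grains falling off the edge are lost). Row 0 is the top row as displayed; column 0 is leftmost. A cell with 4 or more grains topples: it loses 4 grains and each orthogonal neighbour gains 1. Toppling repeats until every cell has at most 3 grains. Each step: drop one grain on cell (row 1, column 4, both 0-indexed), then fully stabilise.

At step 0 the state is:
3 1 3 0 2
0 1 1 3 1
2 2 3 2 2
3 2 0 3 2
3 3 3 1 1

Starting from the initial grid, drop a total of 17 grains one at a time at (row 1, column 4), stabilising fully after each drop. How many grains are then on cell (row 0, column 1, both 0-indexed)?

2

0) 3 1 3 0 2
0 1 1 3 1
2 2 3 2 2
3 2 0 3 2
3 3 3 1 1
1) 3 1 3 0 2
0 1 1 3 2
2 2 3 2 2
3 2 0 3 2
3 3 3 1 1
2) 3 1 3 0 2
0 1 1 3 3
2 2 3 2 2
3 2 0 3 2
3 3 3 1 1
3) 3 1 3 1 3
0 1 2 0 1
2 2 3 3 3
3 2 0 3 2
3 3 3 1 1
4) 3 1 3 1 3
0 1 2 0 2
2 2 3 3 3
3 2 0 3 2
3 3 3 1 1
5) 3 1 3 1 3
0 1 2 0 3
2 2 3 3 3
3 2 0 3 2
3 3 3 1 1
6) 3 1 3 2 0
0 1 3 2 2
2 3 0 2 2
3 2 2 1 0
3 3 3 2 2
7) 3 1 3 2 0
0 1 3 2 3
2 3 0 2 2
3 2 2 1 0
3 3 3 2 2
8) 3 1 3 2 1
0 1 3 3 0
2 3 0 2 3
3 2 2 1 0
3 3 3 2 2
9) 3 1 3 2 1
0 1 3 3 1
2 3 0 2 3
3 2 2 1 0
3 3 3 2 2
10) 3 1 3 2 1
0 1 3 3 2
2 3 0 2 3
3 2 2 1 0
3 3 3 2 2
11) 3 1 3 2 1
0 1 3 3 3
2 3 0 2 3
3 2 2 1 0
3 3 3 2 2
12) 3 2 1 0 3
0 2 1 3 2
2 3 2 0 1
3 2 2 2 1
3 3 3 2 2
13) 3 2 1 0 3
0 2 1 3 3
2 3 2 0 1
3 2 2 2 1
3 3 3 2 2
14) 3 2 1 2 0
0 2 2 0 2
2 3 2 1 2
3 2 2 2 1
3 3 3 2 2
15) 3 2 1 2 0
0 2 2 0 3
2 3 2 1 2
3 2 2 2 1
3 3 3 2 2
16) 3 2 1 2 1
0 2 2 1 0
2 3 2 1 3
3 2 2 2 1
3 3 3 2 2
17) 3 2 1 2 1
0 2 2 1 1
2 3 2 1 3
3 2 2 2 1
3 3 3 2 2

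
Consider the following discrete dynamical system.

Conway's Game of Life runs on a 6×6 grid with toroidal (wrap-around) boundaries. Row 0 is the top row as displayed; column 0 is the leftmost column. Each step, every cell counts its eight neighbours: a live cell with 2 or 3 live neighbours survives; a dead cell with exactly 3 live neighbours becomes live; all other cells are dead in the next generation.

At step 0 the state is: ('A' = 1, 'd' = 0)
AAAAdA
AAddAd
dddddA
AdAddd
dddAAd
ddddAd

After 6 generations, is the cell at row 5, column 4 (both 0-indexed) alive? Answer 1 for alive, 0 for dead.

step 0: AAAAdA
AAddAd
dddddA
AdAddd
dddAAd
ddddAd
step 1: ddAAdd
dddAAd
dddddA
dddAAA
dddAAA
AAdddd
step 2: dAAAAd
ddAAAd
dddddA
AddAdd
ddAAdd
AAdddA
step 3: dddddd
dAdddA
ddAddA
ddAAAd
ddAAAA
AddddA
step 4: dddddA
Addddd
AAAddA
dAdddd
AAAddd
AddAdA
step 5: ddddAA
dddddd
ddAddA
dddddA
ddAddA
ddAdAA
step 6: dddAAA
ddddAA
dddddd
AdddAA
AddAdA
Addddd

0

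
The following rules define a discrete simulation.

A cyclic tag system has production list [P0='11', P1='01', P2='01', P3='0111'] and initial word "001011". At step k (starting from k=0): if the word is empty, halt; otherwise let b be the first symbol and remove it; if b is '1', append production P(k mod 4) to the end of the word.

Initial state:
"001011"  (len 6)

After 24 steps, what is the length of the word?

step 0: "001011"  (len 6)
step 1: "01011"  (len 5)
step 2: "1011"  (len 4)
step 3: "01101"  (len 5)
step 4: "1101"  (len 4)
step 5: "10111"  (len 5)
step 6: "011101"  (len 6)
step 7: "11101"  (len 5)
step 8: "11010111"  (len 8)
step 9: "101011111"  (len 9)
step 10: "0101111101"  (len 10)
step 11: "101111101"  (len 9)
step 12: "011111010111"  (len 12)
step 13: "11111010111"  (len 11)
step 14: "111101011101"  (len 12)
step 15: "1110101110101"  (len 13)
step 16: "1101011101010111"  (len 16)
step 17: "10101110101011111"  (len 17)
step 18: "010111010101111101"  (len 18)
step 19: "10111010101111101"  (len 17)
step 20: "01110101011111010111"  (len 20)
step 21: "1110101011111010111"  (len 19)
step 22: "11010101111101011101"  (len 20)
step 23: "101010111110101110101"  (len 21)
step 24: "010101111101011101010111"  (len 24)

24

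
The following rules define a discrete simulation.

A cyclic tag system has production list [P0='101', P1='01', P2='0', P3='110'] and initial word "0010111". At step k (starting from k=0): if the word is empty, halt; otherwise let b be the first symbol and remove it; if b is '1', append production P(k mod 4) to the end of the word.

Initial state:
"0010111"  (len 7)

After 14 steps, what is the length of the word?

step 0: "0010111"  (len 7)
step 1: "010111"  (len 6)
step 2: "10111"  (len 5)
step 3: "01110"  (len 5)
step 4: "1110"  (len 4)
step 5: "110101"  (len 6)
step 6: "1010101"  (len 7)
step 7: "0101010"  (len 7)
step 8: "101010"  (len 6)
step 9: "01010101"  (len 8)
step 10: "1010101"  (len 7)
step 11: "0101010"  (len 7)
step 12: "101010"  (len 6)
step 13: "01010101"  (len 8)
step 14: "1010101"  (len 7)

7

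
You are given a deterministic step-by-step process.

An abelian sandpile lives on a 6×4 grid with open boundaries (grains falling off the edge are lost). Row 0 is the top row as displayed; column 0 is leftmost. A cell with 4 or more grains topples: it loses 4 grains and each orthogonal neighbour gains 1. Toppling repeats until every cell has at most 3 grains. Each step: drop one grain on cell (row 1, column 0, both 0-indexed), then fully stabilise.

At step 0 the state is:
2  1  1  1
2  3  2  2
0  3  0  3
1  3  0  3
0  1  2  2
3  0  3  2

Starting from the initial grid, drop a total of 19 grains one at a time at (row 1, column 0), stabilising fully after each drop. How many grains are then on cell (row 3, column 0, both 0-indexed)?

0

gen 0: 2  1  1  1
2  3  2  2
0  3  0  3
1  3  0  3
0  1  2  2
3  0  3  2
gen 1: 2  1  1  1
3  3  2  2
0  3  0  3
1  3  0  3
0  1  2  2
3  0  3  2
gen 2: 3  2  1  1
1  1  3  2
2  1  1  3
2  0  1  3
0  2  2  2
3  0  3  2
gen 3: 3  2  1  1
2  1  3  2
2  1  1  3
2  0  1  3
0  2  2  2
3  0  3  2
gen 4: 3  2  1  1
3  1  3  2
2  1  1  3
2  0  1  3
0  2  2  2
3  0  3  2
gen 5: 0  3  1  1
1  2  3  2
3  1  1  3
2  0  1  3
0  2  2  2
3  0  3  2
gen 6: 0  3  1  1
2  2  3  2
3  1  1  3
2  0  1  3
0  2  2  2
3  0  3  2
gen 7: 0  3  1  1
3  2  3  2
3  1  1  3
2  0  1  3
0  2  2  2
3  0  3  2
gen 8: 1  3  1  1
1  3  3  2
0  2  1  3
3  0  1  3
0  2  2  2
3  0  3  2
gen 9: 1  3  1  1
2  3  3  2
0  2  1  3
3  0  1  3
0  2  2  2
3  0  3  2
gen 10: 1  3  1  1
3  3  3  2
0  2  1  3
3  0  1  3
0  2  2  2
3  0  3  2
gen 11: 3  0  3  1
1  2  0  3
1  3  2  3
3  0  1  3
0  2  2  2
3  0  3  2
gen 12: 3  0  3  1
2  2  0  3
1  3  2  3
3  0  1  3
0  2  2  2
3  0  3  2
gen 13: 3  0  3  1
3  2  0  3
1  3  2  3
3  0  1  3
0  2  2  2
3  0  3  2
gen 14: 0  1  3  1
1  3  0  3
2  3  2  3
3  0  1  3
0  2  2  2
3  0  3  2
gen 15: 0  1  3  1
2  3  0  3
2  3  2  3
3  0  1  3
0  2  2  2
3  0  3  2
gen 16: 0  1  3  1
3  3  0  3
2  3  2  3
3  0  1  3
0  2  2  2
3  0  3  2
gen 17: 1  2  3  1
2  1  1  3
1  1  3  3
0  2  1  3
1  2  2  2
3  0  3  2
gen 18: 1  2  3  1
3  1  1  3
1  1  3  3
0  2  1  3
1  2  2  2
3  0  3  2
gen 19: 2  2  3  1
0  2  1  3
2  1  3  3
0  2  1  3
1  2  2  2
3  0  3  2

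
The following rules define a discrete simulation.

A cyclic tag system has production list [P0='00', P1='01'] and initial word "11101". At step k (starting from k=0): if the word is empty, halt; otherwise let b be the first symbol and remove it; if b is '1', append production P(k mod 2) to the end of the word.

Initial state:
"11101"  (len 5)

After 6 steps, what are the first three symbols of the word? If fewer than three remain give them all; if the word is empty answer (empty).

t=0: "11101"  (len 5)
t=1: "110100"  (len 6)
t=2: "1010001"  (len 7)
t=3: "01000100"  (len 8)
t=4: "1000100"  (len 7)
t=5: "00010000"  (len 8)
t=6: "0010000"  (len 7)

001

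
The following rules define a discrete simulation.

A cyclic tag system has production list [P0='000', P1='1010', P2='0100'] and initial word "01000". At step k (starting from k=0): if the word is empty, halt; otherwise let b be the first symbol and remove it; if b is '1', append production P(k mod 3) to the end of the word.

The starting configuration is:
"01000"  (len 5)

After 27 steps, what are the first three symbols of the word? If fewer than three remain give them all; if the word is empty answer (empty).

001

step 0: "01000"  (len 5)
step 1: "1000"  (len 4)
step 2: "0001010"  (len 7)
step 3: "001010"  (len 6)
step 4: "01010"  (len 5)
step 5: "1010"  (len 4)
step 6: "0100100"  (len 7)
step 7: "100100"  (len 6)
step 8: "001001010"  (len 9)
step 9: "01001010"  (len 8)
step 10: "1001010"  (len 7)
step 11: "0010101010"  (len 10)
step 12: "010101010"  (len 9)
step 13: "10101010"  (len 8)
step 14: "01010101010"  (len 11)
step 15: "1010101010"  (len 10)
step 16: "010101010000"  (len 12)
step 17: "10101010000"  (len 11)
step 18: "01010100000100"  (len 14)
step 19: "1010100000100"  (len 13)
step 20: "0101000001001010"  (len 16)
step 21: "101000001001010"  (len 15)
step 22: "01000001001010000"  (len 17)
step 23: "1000001001010000"  (len 16)
step 24: "0000010010100000100"  (len 19)
step 25: "000010010100000100"  (len 18)
step 26: "00010010100000100"  (len 17)
step 27: "0010010100000100"  (len 16)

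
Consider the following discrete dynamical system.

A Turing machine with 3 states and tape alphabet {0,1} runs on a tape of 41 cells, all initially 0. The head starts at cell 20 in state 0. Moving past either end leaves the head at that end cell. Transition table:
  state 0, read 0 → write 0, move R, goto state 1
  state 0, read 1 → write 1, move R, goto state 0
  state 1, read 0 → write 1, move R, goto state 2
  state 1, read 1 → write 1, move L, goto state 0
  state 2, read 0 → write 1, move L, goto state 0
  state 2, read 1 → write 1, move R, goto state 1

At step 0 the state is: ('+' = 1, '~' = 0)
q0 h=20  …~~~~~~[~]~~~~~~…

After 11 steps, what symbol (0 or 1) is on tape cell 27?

0

t=0: q0 h=20  …~~~~~~[~]~~~~~~…
t=1: q1 h=21  …~~~~~~[~]~~~~~~…
t=2: q2 h=22  …~~~~~+[~]~~~~~~…
t=3: q0 h=21  …~~~~~~[+]+~~~~~…
t=4: q0 h=22  …~~~~~+[+]~~~~~~…
t=5: q0 h=23  …~~~~++[~]~~~~~~…
t=6: q1 h=24  …~~~++~[~]~~~~~~…
t=7: q2 h=25  …~~++~+[~]~~~~~~…
t=8: q0 h=24  …~~~++~[+]+~~~~~…
t=9: q0 h=25  …~~++~+[+]~~~~~~…
t=10: q0 h=26  …~++~++[~]~~~~~~…
t=11: q1 h=27  …++~++~[~]~~~~~~…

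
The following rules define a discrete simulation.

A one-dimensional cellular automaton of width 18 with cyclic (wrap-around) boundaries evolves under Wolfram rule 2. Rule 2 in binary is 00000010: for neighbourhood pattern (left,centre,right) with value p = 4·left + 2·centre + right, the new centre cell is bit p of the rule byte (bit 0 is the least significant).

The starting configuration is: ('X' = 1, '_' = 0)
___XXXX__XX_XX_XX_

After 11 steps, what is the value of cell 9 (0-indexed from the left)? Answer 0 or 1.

k=0  ___XXXX__XX_XX_XX_
k=1  __X_____X_________
k=2  _X_____X__________
k=3  X_____X___________
k=4  _____X___________X
k=5  ____X___________X_
k=6  ___X___________X__
k=7  __X___________X___
k=8  _X___________X____
k=9  X___________X_____
k=10  ___________X_____X
k=11  __________X_____X_

0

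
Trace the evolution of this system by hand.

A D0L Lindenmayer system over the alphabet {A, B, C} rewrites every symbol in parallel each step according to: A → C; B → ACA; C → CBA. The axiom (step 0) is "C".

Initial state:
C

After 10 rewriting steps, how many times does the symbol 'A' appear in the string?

1737

gen 0: C
gen 1: CBA
gen 2: CBAACAC
gen 3: CBAACACCCBACCBA
gen 4: CBAACACCCBACCBACBACBAACACCBACBAACAC
gen 5: CBAACACCCBACCBACBACBAACACCBACBAACACCBAACACCBAACACCCBACCBACBAACACCBAACACCCBACCBA
gen 6: CBAACACCCBACCBACBACBAACACCBACBAACACCBAACACCBAACACCCBACCBAC…ACBAACACCBAACACCCBACCBACBAACACCCBACCBACBACBAACACCBACBAACAC  (len 179)
gen 7: CBAACACCCBACCBACBACBAACACCBACBAACACCBAACACCBAACACCCBACCBAC…ACACCBACBAACACCBAACACCBAACACCCBACCBACBAACACCBAACACCCBACCBA  (len 407)
gen 8: CBAACACCCBACCBACBACBAACACCBACBAACACCBAACACCBAACACCCBACCBAC…ACBAACACCBAACACCCBACCBACBAACACCCBACCBACBACBAACACCBACBAACAC  (len 923)
gen 9: CBAACACCCBACCBACBACBAACACCBACBAACACCBAACACCBAACACCCBACCBAC…ACACCBACBAACACCBAACACCBAACACCCBACCBACBAACACCBAACACCCBACCBA  (len 2095)
gen 10: CBAACACCCBACCBACBACBAACACCBACBAACACCBAACACCBAACACCCBACCBAC…ACBAACACCBAACACCCBACCBACBAACACCCBACCBACBACBAACACCBACBAACAC  (len 4755)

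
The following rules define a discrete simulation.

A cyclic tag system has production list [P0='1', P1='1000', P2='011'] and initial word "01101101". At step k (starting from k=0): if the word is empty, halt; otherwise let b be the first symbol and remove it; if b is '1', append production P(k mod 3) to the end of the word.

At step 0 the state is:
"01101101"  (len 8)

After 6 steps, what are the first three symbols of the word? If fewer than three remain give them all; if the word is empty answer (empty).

step 0: "01101101"  (len 8)
step 1: "1101101"  (len 7)
step 2: "1011011000"  (len 10)
step 3: "011011000011"  (len 12)
step 4: "11011000011"  (len 11)
step 5: "10110000111000"  (len 14)
step 6: "0110000111000011"  (len 16)

011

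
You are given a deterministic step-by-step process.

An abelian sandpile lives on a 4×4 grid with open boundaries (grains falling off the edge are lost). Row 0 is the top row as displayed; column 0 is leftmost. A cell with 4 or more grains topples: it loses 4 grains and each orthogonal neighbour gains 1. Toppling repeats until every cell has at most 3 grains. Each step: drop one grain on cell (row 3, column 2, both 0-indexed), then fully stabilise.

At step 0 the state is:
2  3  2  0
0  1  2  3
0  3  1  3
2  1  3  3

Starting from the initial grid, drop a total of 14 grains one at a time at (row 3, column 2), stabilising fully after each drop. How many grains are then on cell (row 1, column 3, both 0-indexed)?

step 0: 2  3  2  0
0  1  2  3
0  3  1  3
2  1  3  3
step 1: 2  3  2  1
0  1  3  0
0  3  3  1
2  2  1  1
step 2: 2  3  2  1
0  1  3  0
0  3  3  1
2  2  2  1
step 3: 2  3  2  1
0  1  3  0
0  3  3  1
2  2  3  1
step 4: 2  3  3  1
0  3  0  1
1  1  2  2
3  0  2  2
step 5: 2  3  3  1
0  3  0  1
1  1  2  2
3  0  3  2
step 6: 2  3  3  1
0  3  0  1
1  1  3  2
3  1  0  3
step 7: 2  3  3  1
0  3  0  1
1  1  3  2
3  1  1  3
step 8: 2  3  3  1
0  3  0  1
1  1  3  2
3  1  2  3
step 9: 2  3  3  1
0  3  0  1
1  1  3  2
3  1  3  3
step 10: 2  3  3  1
0  3  1  2
1  2  1  0
3  2  2  1
step 11: 2  3  3  1
0  3  1  2
1  2  1  0
3  2  3  1
step 12: 2  3  3  1
0  3  1  2
1  2  2  0
3  3  0  2
step 13: 2  3  3  1
0  3  1  2
1  2  2  0
3  3  1  2
step 14: 2  3  3  1
0  3  1  2
1  2  2  0
3  3  2  2

2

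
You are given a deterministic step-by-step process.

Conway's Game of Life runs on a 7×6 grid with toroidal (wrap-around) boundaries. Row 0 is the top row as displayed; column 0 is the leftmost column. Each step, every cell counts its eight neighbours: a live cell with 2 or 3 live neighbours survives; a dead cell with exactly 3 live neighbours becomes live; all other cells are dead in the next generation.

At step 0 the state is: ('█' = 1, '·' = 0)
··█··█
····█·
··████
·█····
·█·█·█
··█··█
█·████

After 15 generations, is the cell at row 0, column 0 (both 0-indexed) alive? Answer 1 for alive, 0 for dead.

[0] ··█··█
····█·
··████
·█····
·█·█·█
··█··█
█·████
[1] ███···
··█···
··████
·█···█
·█··█·
······
█·█···
[2] █·██··
█···██
██████
·█···█
█·····
·█····
█·█···
[3] █·███·
······
··██··
···█··
██····
██····
█·██··
[4] ··█·██
·█··█·
··██··
·█·█··
███···
·····█
█···█·
[5] ██··█·
·█··██
·█·██·
█··█··
███···
·····█
█··██·
[6] ·██···
·█····
·█·█··
█··███
███··█
··████
██·██·
[7] ···█··
██····
·█·█·█
···█··
······
······
█·····
[8] ██····
██··█·
·█··█·
··█·█·
······
······
······
[9] ██···█
··█···
███·█·
···█··
······
······
······
[10] ██····
··██··
·██···
·███··
······
······
█·····
[11] ███···
█··█··
······
·█·█··
··█···
······
██····
[12] ··█··█
█·█···
··█···
··█···
··█···
·█····
█·█···
[13] █·██·█
··██··
··██··
·███··
·██···
·██···
█·█···
[14] █···██
······
····█·
······
█·····
█··█··
█····█
[15] █···█·
····█·
······
······
······
██····
·█····

1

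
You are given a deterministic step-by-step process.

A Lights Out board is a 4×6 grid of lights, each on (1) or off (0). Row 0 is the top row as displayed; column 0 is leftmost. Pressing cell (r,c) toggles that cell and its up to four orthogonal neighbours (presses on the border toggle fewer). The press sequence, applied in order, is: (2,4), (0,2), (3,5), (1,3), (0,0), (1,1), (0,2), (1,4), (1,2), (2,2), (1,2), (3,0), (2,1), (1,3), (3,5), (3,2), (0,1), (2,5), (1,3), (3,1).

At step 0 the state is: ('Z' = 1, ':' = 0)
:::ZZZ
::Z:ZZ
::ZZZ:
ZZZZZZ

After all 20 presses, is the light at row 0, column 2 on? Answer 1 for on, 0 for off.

gen 0: :::ZZZ
::Z:ZZ
::ZZZ:
ZZZZZZ
gen 1: :::ZZZ
::Z::Z
::Z::Z
ZZZZ:Z
gen 2: :ZZ:ZZ
:::::Z
::Z::Z
ZZZZ:Z
gen 3: :ZZ:ZZ
:::::Z
::Z:::
ZZZZZ:
gen 4: :ZZZZZ
::ZZZZ
::ZZ::
ZZZZZ:
gen 5: Z:ZZZZ
Z:ZZZZ
::ZZ::
ZZZZZ:
gen 6: ZZZZZZ
:Z:ZZZ
:ZZZ::
ZZZZZ:
gen 7: Z:::ZZ
:ZZZZZ
:ZZZ::
ZZZZZ:
gen 8: Z::::Z
:ZZ:::
:ZZZZ:
ZZZZZ:
gen 9: Z:Z::Z
:::Z::
:Z:ZZ:
ZZZZZ:
gen 10: Z:Z::Z
::ZZ::
::Z:Z:
ZZ:ZZ:
gen 11: Z::::Z
:Z::::
::::Z:
ZZ:ZZ:
gen 12: Z::::Z
:Z::::
Z:::Z:
:::ZZ:
gen 13: Z::::Z
::::::
:ZZ:Z:
:Z:ZZ:
gen 14: Z::Z:Z
::ZZZ:
:ZZZZ:
:Z:ZZ:
gen 15: Z::Z:Z
::ZZZ:
:ZZZZZ
:Z:Z:Z
gen 16: Z::Z:Z
::ZZZ:
:Z:ZZZ
::Z::Z
gen 17: :ZZZ:Z
:ZZZZ:
:Z:ZZZ
::Z::Z
gen 18: :ZZZ:Z
:ZZZZZ
:Z:Z::
::Z:::
gen 19: :ZZ::Z
:Z:::Z
:Z::::
::Z:::
gen 20: :ZZ::Z
:Z:::Z
::::::
ZZ::::

1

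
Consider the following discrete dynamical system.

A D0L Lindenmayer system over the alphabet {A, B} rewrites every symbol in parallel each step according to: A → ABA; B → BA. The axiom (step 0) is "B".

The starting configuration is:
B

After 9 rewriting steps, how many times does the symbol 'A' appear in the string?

2584

[0] B
[1] BA
[2] BAABA
[3] BAABAABABAABA
[4] BAABAABABAABAABABAABABAABAABABAABA
[5] BAABAABABAABAABABAABABAABAABABAABAABABAABABAABAABABAABABAABAABABAABAABABAABABAABAABABAABA
[6] BAABAABABAABAABABAABABAABAABABAABAABABAABABAABAABABAABABAA…ABAABABAABABAABAABABAABABAABAABABAABAABABAABABAABAABABAABA  (len 233)
[7] BAABAABABAABAABABAABABAABAABABAABAABABAABABAABAABABAABABAA…ABAABABAABABAABAABABAABABAABAABABAABAABABAABABAABAABABAABA  (len 610)
[8] BAABAABABAABAABABAABABAABAABABAABAABABAABABAABAABABAABABAA…ABAABABAABABAABAABABAABABAABAABABAABAABABAABABAABAABABAABA  (len 1597)
[9] BAABAABABAABAABABAABABAABAABABAABAABABAABABAABAABABAABABAA…ABAABABAABABAABAABABAABABAABAABABAABAABABAABABAABAABABAABA  (len 4181)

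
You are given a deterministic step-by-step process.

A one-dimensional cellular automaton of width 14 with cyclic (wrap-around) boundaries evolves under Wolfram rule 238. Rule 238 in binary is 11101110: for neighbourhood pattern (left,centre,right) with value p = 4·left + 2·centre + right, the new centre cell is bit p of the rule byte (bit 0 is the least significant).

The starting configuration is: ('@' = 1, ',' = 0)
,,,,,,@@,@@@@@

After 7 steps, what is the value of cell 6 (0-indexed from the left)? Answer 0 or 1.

1

gen 0: ,,,,,,@@,@@@@@
gen 1: ,,,,,@@@@@@@@@
gen 2: ,,,,@@@@@@@@@@
gen 3: ,,,@@@@@@@@@@@
gen 4: ,,@@@@@@@@@@@@
gen 5: ,@@@@@@@@@@@@@
gen 6: @@@@@@@@@@@@@@
gen 7: @@@@@@@@@@@@@@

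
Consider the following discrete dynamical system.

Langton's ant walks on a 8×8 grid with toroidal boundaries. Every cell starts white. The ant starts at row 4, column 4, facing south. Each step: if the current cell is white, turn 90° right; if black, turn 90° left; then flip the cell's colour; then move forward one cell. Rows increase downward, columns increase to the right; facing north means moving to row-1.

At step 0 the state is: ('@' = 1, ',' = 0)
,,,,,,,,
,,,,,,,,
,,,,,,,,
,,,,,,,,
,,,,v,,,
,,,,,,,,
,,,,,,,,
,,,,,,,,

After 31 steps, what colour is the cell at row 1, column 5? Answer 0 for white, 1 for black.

1

step 0: ,,,,,,,,
,,,,,,,,
,,,,,,,,
,,,,,,,,
,,,,v,,,
,,,,,,,,
,,,,,,,,
,,,,,,,,
step 1: ,,,,,,,,
,,,,,,,,
,,,,,,,,
,,,,,,,,
,,,<@,,,
,,,,,,,,
,,,,,,,,
,,,,,,,,
step 2: ,,,,,,,,
,,,,,,,,
,,,,,,,,
,,,^,,,,
,,,@@,,,
,,,,,,,,
,,,,,,,,
,,,,,,,,
step 3: ,,,,,,,,
,,,,,,,,
,,,,,,,,
,,,@>,,,
,,,@@,,,
,,,,,,,,
,,,,,,,,
,,,,,,,,
step 4: ,,,,,,,,
,,,,,,,,
,,,,,,,,
,,,@@,,,
,,,@v,,,
,,,,,,,,
,,,,,,,,
,,,,,,,,
step 5: ,,,,,,,,
,,,,,,,,
,,,,,,,,
,,,@@,,,
,,,@,>,,
,,,,,,,,
,,,,,,,,
,,,,,,,,
step 6: ,,,,,,,,
,,,,,,,,
,,,,,,,,
,,,@@,,,
,,,@,@,,
,,,,,v,,
,,,,,,,,
,,,,,,,,
step 7: ,,,,,,,,
,,,,,,,,
,,,,,,,,
,,,@@,,,
,,,@,@,,
,,,,<@,,
,,,,,,,,
,,,,,,,,
step 8: ,,,,,,,,
,,,,,,,,
,,,,,,,,
,,,@@,,,
,,,@^@,,
,,,,@@,,
,,,,,,,,
,,,,,,,,
step 9: ,,,,,,,,
,,,,,,,,
,,,,,,,,
,,,@@,,,
,,,@@>,,
,,,,@@,,
,,,,,,,,
,,,,,,,,
step 10: ,,,,,,,,
,,,,,,,,
,,,,,,,,
,,,@@^,,
,,,@@,,,
,,,,@@,,
,,,,,,,,
,,,,,,,,
step 11: ,,,,,,,,
,,,,,,,,
,,,,,,,,
,,,@@@>,
,,,@@,,,
,,,,@@,,
,,,,,,,,
,,,,,,,,
step 12: ,,,,,,,,
,,,,,,,,
,,,,,,,,
,,,@@@@,
,,,@@,v,
,,,,@@,,
,,,,,,,,
,,,,,,,,
step 13: ,,,,,,,,
,,,,,,,,
,,,,,,,,
,,,@@@@,
,,,@@<@,
,,,,@@,,
,,,,,,,,
,,,,,,,,
step 14: ,,,,,,,,
,,,,,,,,
,,,,,,,,
,,,@@^@,
,,,@@@@,
,,,,@@,,
,,,,,,,,
,,,,,,,,
step 15: ,,,,,,,,
,,,,,,,,
,,,,,,,,
,,,@<,@,
,,,@@@@,
,,,,@@,,
,,,,,,,,
,,,,,,,,
step 16: ,,,,,,,,
,,,,,,,,
,,,,,,,,
,,,@,,@,
,,,@v@@,
,,,,@@,,
,,,,,,,,
,,,,,,,,
step 17: ,,,,,,,,
,,,,,,,,
,,,,,,,,
,,,@,,@,
,,,@,>@,
,,,,@@,,
,,,,,,,,
,,,,,,,,
step 18: ,,,,,,,,
,,,,,,,,
,,,,,,,,
,,,@,^@,
,,,@,,@,
,,,,@@,,
,,,,,,,,
,,,,,,,,
step 19: ,,,,,,,,
,,,,,,,,
,,,,,,,,
,,,@,@>,
,,,@,,@,
,,,,@@,,
,,,,,,,,
,,,,,,,,
step 20: ,,,,,,,,
,,,,,,,,
,,,,,,^,
,,,@,@,,
,,,@,,@,
,,,,@@,,
,,,,,,,,
,,,,,,,,
step 21: ,,,,,,,,
,,,,,,,,
,,,,,,@>
,,,@,@,,
,,,@,,@,
,,,,@@,,
,,,,,,,,
,,,,,,,,
step 22: ,,,,,,,,
,,,,,,,,
,,,,,,@@
,,,@,@,v
,,,@,,@,
,,,,@@,,
,,,,,,,,
,,,,,,,,
step 23: ,,,,,,,,
,,,,,,,,
,,,,,,@@
,,,@,@<@
,,,@,,@,
,,,,@@,,
,,,,,,,,
,,,,,,,,
step 24: ,,,,,,,,
,,,,,,,,
,,,,,,^@
,,,@,@@@
,,,@,,@,
,,,,@@,,
,,,,,,,,
,,,,,,,,
step 25: ,,,,,,,,
,,,,,,,,
,,,,,<,@
,,,@,@@@
,,,@,,@,
,,,,@@,,
,,,,,,,,
,,,,,,,,
step 26: ,,,,,,,,
,,,,,^,,
,,,,,@,@
,,,@,@@@
,,,@,,@,
,,,,@@,,
,,,,,,,,
,,,,,,,,
step 27: ,,,,,,,,
,,,,,@>,
,,,,,@,@
,,,@,@@@
,,,@,,@,
,,,,@@,,
,,,,,,,,
,,,,,,,,
step 28: ,,,,,,,,
,,,,,@@,
,,,,,@v@
,,,@,@@@
,,,@,,@,
,,,,@@,,
,,,,,,,,
,,,,,,,,
step 29: ,,,,,,,,
,,,,,@@,
,,,,,<@@
,,,@,@@@
,,,@,,@,
,,,,@@,,
,,,,,,,,
,,,,,,,,
step 30: ,,,,,,,,
,,,,,@@,
,,,,,,@@
,,,@,v@@
,,,@,,@,
,,,,@@,,
,,,,,,,,
,,,,,,,,
step 31: ,,,,,,,,
,,,,,@@,
,,,,,,@@
,,,@,,>@
,,,@,,@,
,,,,@@,,
,,,,,,,,
,,,,,,,,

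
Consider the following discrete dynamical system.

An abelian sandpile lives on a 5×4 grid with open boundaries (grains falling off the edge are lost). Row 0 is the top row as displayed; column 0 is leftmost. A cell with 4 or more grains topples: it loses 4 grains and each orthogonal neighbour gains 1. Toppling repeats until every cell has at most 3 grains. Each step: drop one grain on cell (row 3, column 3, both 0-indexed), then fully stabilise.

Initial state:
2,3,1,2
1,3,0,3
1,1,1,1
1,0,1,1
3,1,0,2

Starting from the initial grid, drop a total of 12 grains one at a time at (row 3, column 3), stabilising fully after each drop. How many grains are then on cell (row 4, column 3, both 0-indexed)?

2

k=0  2,3,1,2
1,3,0,3
1,1,1,1
1,0,1,1
3,1,0,2
k=1  2,3,1,2
1,3,0,3
1,1,1,1
1,0,1,2
3,1,0,2
k=2  2,3,1,2
1,3,0,3
1,1,1,1
1,0,1,3
3,1,0,2
k=3  2,3,1,2
1,3,0,3
1,1,1,2
1,0,2,0
3,1,0,3
k=4  2,3,1,2
1,3,0,3
1,1,1,2
1,0,2,1
3,1,0,3
k=5  2,3,1,2
1,3,0,3
1,1,1,2
1,0,2,2
3,1,0,3
k=6  2,3,1,2
1,3,0,3
1,1,1,2
1,0,2,3
3,1,0,3
k=7  2,3,1,2
1,3,0,3
1,1,1,3
1,0,3,1
3,1,1,0
k=8  2,3,1,2
1,3,0,3
1,1,1,3
1,0,3,2
3,1,1,0
k=9  2,3,1,2
1,3,0,3
1,1,1,3
1,0,3,3
3,1,1,0
k=10  2,3,1,3
1,3,1,0
1,1,3,1
1,1,0,2
3,1,2,1
k=11  2,3,1,3
1,3,1,0
1,1,3,1
1,1,0,3
3,1,2,1
k=12  2,3,1,3
1,3,1,0
1,1,3,2
1,1,1,0
3,1,2,2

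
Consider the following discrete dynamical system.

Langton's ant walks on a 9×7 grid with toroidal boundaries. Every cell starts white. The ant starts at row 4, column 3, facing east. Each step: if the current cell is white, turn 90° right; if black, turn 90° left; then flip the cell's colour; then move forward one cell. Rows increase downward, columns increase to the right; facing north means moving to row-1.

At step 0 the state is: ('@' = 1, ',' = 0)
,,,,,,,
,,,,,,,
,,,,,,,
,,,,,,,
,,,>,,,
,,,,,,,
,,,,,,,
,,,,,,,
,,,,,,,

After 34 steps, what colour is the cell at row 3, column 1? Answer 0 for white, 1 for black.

[0] ,,,,,,,
,,,,,,,
,,,,,,,
,,,,,,,
,,,>,,,
,,,,,,,
,,,,,,,
,,,,,,,
,,,,,,,
[1] ,,,,,,,
,,,,,,,
,,,,,,,
,,,,,,,
,,,@,,,
,,,v,,,
,,,,,,,
,,,,,,,
,,,,,,,
[2] ,,,,,,,
,,,,,,,
,,,,,,,
,,,,,,,
,,,@,,,
,,<@,,,
,,,,,,,
,,,,,,,
,,,,,,,
[3] ,,,,,,,
,,,,,,,
,,,,,,,
,,,,,,,
,,^@,,,
,,@@,,,
,,,,,,,
,,,,,,,
,,,,,,,
[4] ,,,,,,,
,,,,,,,
,,,,,,,
,,,,,,,
,,@>,,,
,,@@,,,
,,,,,,,
,,,,,,,
,,,,,,,
[5] ,,,,,,,
,,,,,,,
,,,,,,,
,,,^,,,
,,@,,,,
,,@@,,,
,,,,,,,
,,,,,,,
,,,,,,,
[6] ,,,,,,,
,,,,,,,
,,,,,,,
,,,@>,,
,,@,,,,
,,@@,,,
,,,,,,,
,,,,,,,
,,,,,,,
[7] ,,,,,,,
,,,,,,,
,,,,,,,
,,,@@,,
,,@,v,,
,,@@,,,
,,,,,,,
,,,,,,,
,,,,,,,
[8] ,,,,,,,
,,,,,,,
,,,,,,,
,,,@@,,
,,@<@,,
,,@@,,,
,,,,,,,
,,,,,,,
,,,,,,,
[9] ,,,,,,,
,,,,,,,
,,,,,,,
,,,^@,,
,,@@@,,
,,@@,,,
,,,,,,,
,,,,,,,
,,,,,,,
[10] ,,,,,,,
,,,,,,,
,,,,,,,
,,<,@,,
,,@@@,,
,,@@,,,
,,,,,,,
,,,,,,,
,,,,,,,
[11] ,,,,,,,
,,,,,,,
,,^,,,,
,,@,@,,
,,@@@,,
,,@@,,,
,,,,,,,
,,,,,,,
,,,,,,,
[12] ,,,,,,,
,,,,,,,
,,@>,,,
,,@,@,,
,,@@@,,
,,@@,,,
,,,,,,,
,,,,,,,
,,,,,,,
[13] ,,,,,,,
,,,,,,,
,,@@,,,
,,@v@,,
,,@@@,,
,,@@,,,
,,,,,,,
,,,,,,,
,,,,,,,
[14] ,,,,,,,
,,,,,,,
,,@@,,,
,,<@@,,
,,@@@,,
,,@@,,,
,,,,,,,
,,,,,,,
,,,,,,,
[15] ,,,,,,,
,,,,,,,
,,@@,,,
,,,@@,,
,,v@@,,
,,@@,,,
,,,,,,,
,,,,,,,
,,,,,,,
[16] ,,,,,,,
,,,,,,,
,,@@,,,
,,,@@,,
,,,>@,,
,,@@,,,
,,,,,,,
,,,,,,,
,,,,,,,
[17] ,,,,,,,
,,,,,,,
,,@@,,,
,,,^@,,
,,,,@,,
,,@@,,,
,,,,,,,
,,,,,,,
,,,,,,,
[18] ,,,,,,,
,,,,,,,
,,@@,,,
,,<,@,,
,,,,@,,
,,@@,,,
,,,,,,,
,,,,,,,
,,,,,,,
[19] ,,,,,,,
,,,,,,,
,,^@,,,
,,@,@,,
,,,,@,,
,,@@,,,
,,,,,,,
,,,,,,,
,,,,,,,
[20] ,,,,,,,
,,,,,,,
,<,@,,,
,,@,@,,
,,,,@,,
,,@@,,,
,,,,,,,
,,,,,,,
,,,,,,,
[21] ,,,,,,,
,^,,,,,
,@,@,,,
,,@,@,,
,,,,@,,
,,@@,,,
,,,,,,,
,,,,,,,
,,,,,,,
[22] ,,,,,,,
,@>,,,,
,@,@,,,
,,@,@,,
,,,,@,,
,,@@,,,
,,,,,,,
,,,,,,,
,,,,,,,
[23] ,,,,,,,
,@@,,,,
,@v@,,,
,,@,@,,
,,,,@,,
,,@@,,,
,,,,,,,
,,,,,,,
,,,,,,,
[24] ,,,,,,,
,@@,,,,
,<@@,,,
,,@,@,,
,,,,@,,
,,@@,,,
,,,,,,,
,,,,,,,
,,,,,,,
[25] ,,,,,,,
,@@,,,,
,,@@,,,
,v@,@,,
,,,,@,,
,,@@,,,
,,,,,,,
,,,,,,,
,,,,,,,
[26] ,,,,,,,
,@@,,,,
,,@@,,,
<@@,@,,
,,,,@,,
,,@@,,,
,,,,,,,
,,,,,,,
,,,,,,,
[27] ,,,,,,,
,@@,,,,
^,@@,,,
@@@,@,,
,,,,@,,
,,@@,,,
,,,,,,,
,,,,,,,
,,,,,,,
[28] ,,,,,,,
,@@,,,,
@>@@,,,
@@@,@,,
,,,,@,,
,,@@,,,
,,,,,,,
,,,,,,,
,,,,,,,
[29] ,,,,,,,
,@@,,,,
@@@@,,,
@v@,@,,
,,,,@,,
,,@@,,,
,,,,,,,
,,,,,,,
,,,,,,,
[30] ,,,,,,,
,@@,,,,
@@@@,,,
@,>,@,,
,,,,@,,
,,@@,,,
,,,,,,,
,,,,,,,
,,,,,,,
[31] ,,,,,,,
,@@,,,,
@@^@,,,
@,,,@,,
,,,,@,,
,,@@,,,
,,,,,,,
,,,,,,,
,,,,,,,
[32] ,,,,,,,
,@@,,,,
@<,@,,,
@,,,@,,
,,,,@,,
,,@@,,,
,,,,,,,
,,,,,,,
,,,,,,,
[33] ,,,,,,,
,@@,,,,
@,,@,,,
@v,,@,,
,,,,@,,
,,@@,,,
,,,,,,,
,,,,,,,
,,,,,,,
[34] ,,,,,,,
,@@,,,,
@,,@,,,
<@,,@,,
,,,,@,,
,,@@,,,
,,,,,,,
,,,,,,,
,,,,,,,

1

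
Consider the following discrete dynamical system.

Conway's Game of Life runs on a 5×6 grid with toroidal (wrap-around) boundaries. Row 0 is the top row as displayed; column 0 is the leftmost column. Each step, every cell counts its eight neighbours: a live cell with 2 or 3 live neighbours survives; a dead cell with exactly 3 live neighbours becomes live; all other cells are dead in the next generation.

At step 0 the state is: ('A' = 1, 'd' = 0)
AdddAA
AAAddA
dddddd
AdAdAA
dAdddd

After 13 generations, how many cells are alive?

12

t=0: AdddAA
AAAddA
dddddd
AdAdAA
dAdddd
t=1: ddAdAd
dAddAd
ddAAAd
AAdddA
dAdAdd
t=2: dAAdAd
dAddAA
ddAAAd
AAdddA
dAdAAA
t=3: dAdddd
AAdddA
ddAAdd
dAdddd
dddAdd
t=4: dAAddd
AAdddd
ddAddd
dddAdd
ddAddd
t=5: AdAddd
Addddd
dAAddd
ddAAdd
dAAAdd
t=6: AdAAdd
AdAddd
dAAAdd
dddddd
dddddd
t=7: ddAAdd
Addddd
dAAAdd
ddAddd
dddddd
t=8: dddddd
dddddd
dAAAdd
dAAAdd
ddAAdd
t=9: dddddd
ddAddd
dAdAdd
ddddAd
dAdAdd
t=10: ddAddd
ddAddd
ddAAdd
dddAAd
dddddd
t=11: dddddd
dAAddd
ddAdAd
ddAAAd
dddAdd
t=12: ddAddd
dAAAdd
ddddAd
ddAdAd
ddAAAd
t=13: ddddAd
dAAAdd
dAddAd
ddAdAA
dAAdAd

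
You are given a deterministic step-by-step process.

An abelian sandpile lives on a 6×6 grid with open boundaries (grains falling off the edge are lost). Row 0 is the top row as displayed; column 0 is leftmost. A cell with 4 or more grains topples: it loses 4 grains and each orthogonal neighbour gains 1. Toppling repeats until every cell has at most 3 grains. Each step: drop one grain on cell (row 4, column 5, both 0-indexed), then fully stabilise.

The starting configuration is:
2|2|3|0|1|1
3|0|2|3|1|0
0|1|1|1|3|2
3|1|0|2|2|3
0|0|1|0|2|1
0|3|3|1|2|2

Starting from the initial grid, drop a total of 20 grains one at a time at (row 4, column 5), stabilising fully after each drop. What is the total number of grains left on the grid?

step 0: 2|2|3|0|1|1
3|0|2|3|1|0
0|1|1|1|3|2
3|1|0|2|2|3
0|0|1|0|2|1
0|3|3|1|2|2
step 1: 2|2|3|0|1|1
3|0|2|3|1|0
0|1|1|1|3|2
3|1|0|2|2|3
0|0|1|0|2|2
0|3|3|1|2|2
step 2: 2|2|3|0|1|1
3|0|2|3|1|0
0|1|1|1|3|2
3|1|0|2|2|3
0|0|1|0|2|3
0|3|3|1|2|2
step 3: 2|2|3|0|1|1
3|0|2|3|1|0
0|1|1|1|3|3
3|1|0|2|3|0
0|0|1|0|3|1
0|3|3|1|2|3
step 4: 2|2|3|0|1|1
3|0|2|3|1|0
0|1|1|1|3|3
3|1|0|2|3|0
0|0|1|0|3|2
0|3|3|1|2|3
step 5: 2|2|3|0|1|1
3|0|2|3|1|0
0|1|1|1|3|3
3|1|0|2|3|0
0|0|1|0|3|3
0|3|3|1|2|3
step 6: 2|2|3|0|1|1
3|0|2|3|2|1
0|1|1|2|1|0
3|1|0|3|1|3
0|0|1|1|2|2
0|3|3|2|0|1
step 7: 2|2|3|0|1|1
3|0|2|3|2|1
0|1|1|2|1|0
3|1|0|3|1|3
0|0|1|1|2|3
0|3|3|2|0|1
step 8: 2|2|3|0|1|1
3|0|2|3|2|1
0|1|1|2|1|1
3|1|0|3|2|0
0|0|1|1|3|1
0|3|3|2|0|2
step 9: 2|2|3|0|1|1
3|0|2|3|2|1
0|1|1|2|1|1
3|1|0|3|2|0
0|0|1|1|3|2
0|3|3|2|0|2
step 10: 2|2|3|0|1|1
3|0|2|3|2|1
0|1|1|2|1|1
3|1|0|3|2|0
0|0|1|1|3|3
0|3|3|2|0|2
step 11: 2|2|3|0|1|1
3|0|2|3|2|1
0|1|1|2|1|1
3|1|0|3|3|1
0|0|1|2|0|1
0|3|3|2|1|3
step 12: 2|2|3|0|1|1
3|0|2|3|2|1
0|1|1|2|1|1
3|1|0|3|3|1
0|0|1|2|0|2
0|3|3|2|1|3
step 13: 2|2|3|0|1|1
3|0|2|3|2|1
0|1|1|2|1|1
3|1|0|3|3|1
0|0|1|2|0|3
0|3|3|2|1|3
step 14: 2|2|3|0|1|1
3|0|2|3|2|1
0|1|1|2|1|1
3|1|0|3|3|2
0|0|1|2|1|1
0|3|3|2|2|0
step 15: 2|2|3|0|1|1
3|0|2|3|2|1
0|1|1|2|1|1
3|1|0|3|3|2
0|0|1|2|1|2
0|3|3|2|2|0
step 16: 2|2|3|0|1|1
3|0|2|3|2|1
0|1|1|2|1|1
3|1|0|3|3|2
0|0|1|2|1|3
0|3|3|2|2|0
step 17: 2|2|3|0|1|1
3|0|2|3|2|1
0|1|1|2|1|1
3|1|0|3|3|3
0|0|1|2|2|0
0|3|3|2|2|1
step 18: 2|2|3|0|1|1
3|0|2|3|2|1
0|1|1|2|1|1
3|1|0|3|3|3
0|0|1|2|2|1
0|3|3|2|2|1
step 19: 2|2|3|0|1|1
3|0|2|3|2|1
0|1|1|2|1|1
3|1|0|3|3|3
0|0|1|2|2|2
0|3|3|2|2|1
step 20: 2|2|3|0|1|1
3|0|2|3|2|1
0|1|1|2|1|1
3|1|0|3|3|3
0|0|1|2|2|3
0|3|3|2|2|1

58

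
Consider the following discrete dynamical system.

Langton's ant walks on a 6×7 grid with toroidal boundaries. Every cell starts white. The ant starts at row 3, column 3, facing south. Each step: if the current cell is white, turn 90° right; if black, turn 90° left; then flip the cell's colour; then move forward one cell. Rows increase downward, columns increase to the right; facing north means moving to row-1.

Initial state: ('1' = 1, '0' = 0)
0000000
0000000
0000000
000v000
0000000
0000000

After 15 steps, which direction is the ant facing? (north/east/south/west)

west

t=0: 0000000
0000000
0000000
000v000
0000000
0000000
t=1: 0000000
0000000
0000000
00<1000
0000000
0000000
t=2: 0000000
0000000
00^0000
0011000
0000000
0000000
t=3: 0000000
0000000
001>000
0011000
0000000
0000000
t=4: 0000000
0000000
0011000
001v000
0000000
0000000
t=5: 0000000
0000000
0011000
0010>00
0000000
0000000
t=6: 0000000
0000000
0011000
0010100
0000v00
0000000
t=7: 0000000
0000000
0011000
0010100
000<100
0000000
t=8: 0000000
0000000
0011000
001^100
0001100
0000000
t=9: 0000000
0000000
0011000
0011>00
0001100
0000000
t=10: 0000000
0000000
0011^00
0011000
0001100
0000000
t=11: 0000000
0000000
00111>0
0011000
0001100
0000000
t=12: 0000000
0000000
0011110
00110v0
0001100
0000000
t=13: 0000000
0000000
0011110
0011<10
0001100
0000000
t=14: 0000000
0000000
0011^10
0011110
0001100
0000000
t=15: 0000000
0000000
001<010
0011110
0001100
0000000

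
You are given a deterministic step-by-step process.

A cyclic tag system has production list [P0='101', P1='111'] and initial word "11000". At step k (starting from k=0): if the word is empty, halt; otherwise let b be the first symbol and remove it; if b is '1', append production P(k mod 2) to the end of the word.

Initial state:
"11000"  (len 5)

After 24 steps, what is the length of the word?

38

[0] "11000"  (len 5)
[1] "1000101"  (len 7)
[2] "000101111"  (len 9)
[3] "00101111"  (len 8)
[4] "0101111"  (len 7)
[5] "101111"  (len 6)
[6] "01111111"  (len 8)
[7] "1111111"  (len 7)
[8] "111111111"  (len 9)
[9] "11111111101"  (len 11)
[10] "1111111101111"  (len 13)
[11] "111111101111101"  (len 15)
[12] "11111101111101111"  (len 17)
[13] "1111101111101111101"  (len 19)
[14] "111101111101111101111"  (len 21)
[15] "11101111101111101111101"  (len 23)
[16] "1101111101111101111101111"  (len 25)
[17] "101111101111101111101111101"  (len 27)
[18] "01111101111101111101111101111"  (len 29)
[19] "1111101111101111101111101111"  (len 28)
[20] "111101111101111101111101111111"  (len 30)
[21] "11101111101111101111101111111101"  (len 32)
[22] "1101111101111101111101111111101111"  (len 34)
[23] "101111101111101111101111111101111101"  (len 36)
[24] "01111101111101111101111111101111101111"  (len 38)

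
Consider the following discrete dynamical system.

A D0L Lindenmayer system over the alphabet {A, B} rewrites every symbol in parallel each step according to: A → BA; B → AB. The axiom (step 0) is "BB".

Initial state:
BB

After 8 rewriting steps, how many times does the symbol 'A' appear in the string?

256

t=0: BB
t=1: ABAB
t=2: BAABBAAB
t=3: ABBABAABABBABAAB
t=4: BAABABBAABBABAABBAABABBAABBABAAB
t=5: ABBABAABBAABABBABAABABBAABBABAABABBABAABBAABABBABAABABBAABBABAAB
t=6: BAABABBAABBABAABABBABAABBAABABBAABBABAABBAABABBABAABABBAAB…BAABBABAABABBABAABBAABABBAABBABAABBAABABBABAABABBAABBABAAB  (len 128)
t=7: ABBABAABBAABABBABAABABBAABBABAABBAABABBAABBABAABABBABAABBA…BAABBABAABABBABAABBAABABBAABBABAABBAABABBABAABABBAABBABAAB  (len 256)
t=8: BAABABBAABBABAABABBABAABBAABABBAABBABAABBAABABBABAABABBAAB…BAABBABAABABBABAABBAABABBAABBABAABBAABABBABAABABBAABBABAAB  (len 512)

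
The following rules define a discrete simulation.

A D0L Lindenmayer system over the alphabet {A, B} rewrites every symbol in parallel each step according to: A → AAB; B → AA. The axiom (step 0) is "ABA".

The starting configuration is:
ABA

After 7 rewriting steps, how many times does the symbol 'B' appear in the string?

t=0: ABA
t=1: AABAAAAB
t=2: AABAABAAAABAABAABAABAA
t=3: AABAABAAAABAABAAAABAABAABAABAAAABAABAAAABAABAAAABAABAAAABAAB
t=4: AABAABAAAABAABAAAABAABAABAABAAAABAABAAAABAABAABAABAAAABAAB…BAABAAAABAABAAAABAABAABAABAAAABAABAAAABAABAABAABAAAABAABAA  (len 164)
t=5: AABAABAAAABAABAAAABAABAABAABAAAABAABAAAABAABAABAABAAAABAAB…BAABAAAABAABAAAABAABAAAABAABAAAABAABAABAABAAAABAABAAAABAAB  (len 448)
t=6: AABAABAAAABAABAAAABAABAABAABAAAABAABAAAABAABAABAABAAAABAAB…BAABAAAABAABAAAABAABAABAABAAAABAABAAAABAABAABAABAAAABAABAA  (len 1224)
t=7: AABAABAAAABAABAAAABAABAABAABAAAABAABAAAABAABAABAABAAAABAAB…BAABAAAABAABAAAABAABAAAABAABAAAABAABAABAABAAAABAABAAAABAAB  (len 3344)

896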